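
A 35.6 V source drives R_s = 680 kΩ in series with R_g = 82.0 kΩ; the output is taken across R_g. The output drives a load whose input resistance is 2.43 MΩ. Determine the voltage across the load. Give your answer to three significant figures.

V_out ≈ 3.72 V

The load sits in parallel with R_g: R_g‖R_L = (82.0 × 2430) / (82.0 + 2430) = 79.32 kΩ.
V_out = 35.6 × 79.32 / (680 + 79.32) = 35.6 × 79.32/759.3 = 3.72 V.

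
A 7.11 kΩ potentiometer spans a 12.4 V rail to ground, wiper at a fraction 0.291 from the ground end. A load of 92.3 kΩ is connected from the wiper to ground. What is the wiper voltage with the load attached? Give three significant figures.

V ≈ 3.55 V

The wiper splits the pot into (1−α)R = 5.041 kΩ above and αR = 2.069 kΩ below.
Lower section ‖ load = 2.024 kΩ.
V_wiper = 12.4 × 2.024/(5.041 + 2.024) = 3.55 V.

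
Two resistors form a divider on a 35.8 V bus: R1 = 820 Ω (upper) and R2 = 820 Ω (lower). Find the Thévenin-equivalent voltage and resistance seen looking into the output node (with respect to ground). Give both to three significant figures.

V_th is the open-circuit tap voltage: 35.8 × 820/(820 + 820) = 17.9 V.
With the supply zeroed, R1 and R2 appear in parallel from the tap: R_th = R1‖R2 = (820 × 820)/1640 = 410 Ω.

V_th = 17.9 V, R_th = 410 Ω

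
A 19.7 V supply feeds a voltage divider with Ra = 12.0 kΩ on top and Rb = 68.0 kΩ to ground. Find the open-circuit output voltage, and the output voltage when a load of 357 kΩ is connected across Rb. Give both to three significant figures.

Open-circuit: V = 19.7 × 68.0/(12.0 + 68.0) = 16.7 V.
With the load, Rb becomes Rb‖R_L = 57.12 kΩ, so V = 19.7 × 57.12/69.12 = 16.3 V.

Unloaded: 16.7 V; loaded: 16.3 V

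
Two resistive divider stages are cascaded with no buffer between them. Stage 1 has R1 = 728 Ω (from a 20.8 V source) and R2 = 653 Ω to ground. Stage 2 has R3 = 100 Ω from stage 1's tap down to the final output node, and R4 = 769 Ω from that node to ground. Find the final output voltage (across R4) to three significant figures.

Stage 2 presents R3+R4 = 869.0 Ω as a load on stage 1's tap.
Stage 1's lower leg becomes R2‖(R3+R4) = 372.8 Ω, so V_mid = 20.8 × 372.8/1101 = 7.045 V.
Stage 2 is itself unloaded: V_out = V_mid × R4/(R3+R4) = 7.045 × 769/869.0 = 6.23 V.

V_out ≈ 6.23 V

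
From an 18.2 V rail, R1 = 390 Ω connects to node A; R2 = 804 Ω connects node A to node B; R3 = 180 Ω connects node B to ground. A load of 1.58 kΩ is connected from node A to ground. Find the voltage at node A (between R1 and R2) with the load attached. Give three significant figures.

V ≈ 11.1 V

Below node A the series string R2+R3 = 984.0 Ω sits in parallel with the 1580 Ω load: 606.4 Ω.
V_A = 18.2 × 606.4/(390 + 606.4) = 11.1 V.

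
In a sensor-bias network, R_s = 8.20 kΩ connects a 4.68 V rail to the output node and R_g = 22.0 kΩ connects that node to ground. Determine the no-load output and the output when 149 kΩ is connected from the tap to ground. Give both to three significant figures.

Unloaded: 3.41 V; loaded: 3.28 V

Open-circuit: V = 4.68 × 22.0/(8.20 + 22.0) = 3.41 V.
With the load, R_g becomes R_g‖R_L = 19.17 kΩ, so V = 4.68 × 19.17/27.37 = 3.28 V.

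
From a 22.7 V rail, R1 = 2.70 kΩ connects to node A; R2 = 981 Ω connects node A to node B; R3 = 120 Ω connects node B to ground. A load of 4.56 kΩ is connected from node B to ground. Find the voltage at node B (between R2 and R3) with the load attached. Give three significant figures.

V ≈ 0.699 V

At node B, R3 is in parallel with the load: R3‖R_L = 116.9 Ω.
Below node A the resistance is R2 + (R3‖R_L) = 1098 Ω, so V_A = 22.7 × 1098/3798 = 6.562 V.
Then V_B = V_A × (R3‖R_L)/(R2 + R3‖R_L) = 6.562 × 116.9/1098 = 0.699 V.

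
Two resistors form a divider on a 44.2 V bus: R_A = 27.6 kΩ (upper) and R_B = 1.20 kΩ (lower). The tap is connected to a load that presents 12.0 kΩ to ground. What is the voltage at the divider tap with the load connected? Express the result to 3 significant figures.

The load sits in parallel with R_B: R_B‖R_L = (1.20 × 12.0) / (1.20 + 12.0) = 1.091 kΩ.
V_out = 44.2 × 1.091 / (27.6 + 1.091) = 44.2 × 1.091/28.69 = 1.68 V.
(Unloaded it would have been 1.84 V.)

V_out ≈ 1.68 V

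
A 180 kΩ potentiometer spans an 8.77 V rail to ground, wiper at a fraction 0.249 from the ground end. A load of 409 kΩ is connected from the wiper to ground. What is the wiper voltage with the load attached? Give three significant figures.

V ≈ 2.02 V

The wiper splits the pot into (1−α)R = 135.2 kΩ above and αR = 44.82 kΩ below.
Lower section ‖ load = 40.39 kΩ.
V_wiper = 8.77 × 40.39/(135.2 + 40.39) = 2.02 V.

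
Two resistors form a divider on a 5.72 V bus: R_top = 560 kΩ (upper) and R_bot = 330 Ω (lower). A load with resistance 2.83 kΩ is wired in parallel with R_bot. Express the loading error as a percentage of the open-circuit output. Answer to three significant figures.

10.4 %

The divider's output (Thévenin) resistance is R_top‖R_bot = 329.8 Ω.
Fractional drop under load = R_th/(R_th + R_L) = 329.8 / (329.8 + 2830) = 0.1044.
So the output falls by 10.4 %.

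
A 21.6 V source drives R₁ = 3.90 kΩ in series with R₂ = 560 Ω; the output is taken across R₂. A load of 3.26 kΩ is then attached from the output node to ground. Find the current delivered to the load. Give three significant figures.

I_L ≈ 0.723 mA

R₂‖R_L = 477.9 Ω; V_out = 21.6 × 477.9/4378 = 2.358 V.
I_L = V_out / R_L = 2.358 / 3.26 kΩ = 0.723 mA.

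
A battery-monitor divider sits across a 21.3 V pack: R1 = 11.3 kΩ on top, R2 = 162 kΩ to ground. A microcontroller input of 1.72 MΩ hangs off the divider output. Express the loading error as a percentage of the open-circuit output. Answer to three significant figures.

0.610 %

The divider's output (Thévenin) resistance is R1‖R2 = 10.56 kΩ.
Fractional drop under load = R_th/(R_th + R_L) = 10.56 / (10.56 + 1720) = 0.006104.
So the output falls by 0.610 %.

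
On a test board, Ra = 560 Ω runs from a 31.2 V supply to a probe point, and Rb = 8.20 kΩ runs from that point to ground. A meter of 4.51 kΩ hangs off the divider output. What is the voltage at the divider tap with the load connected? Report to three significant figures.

V_out ≈ 26.2 V

The load sits in parallel with Rb: Rb‖R_L = (8200 × 4510) / (8200 + 4510) = 2910 Ω.
V_out = 31.2 × 2910 / (560 + 2910) = 31.2 × 2910/3470 = 26.2 V.
(Unloaded it would have been 29.2 V.)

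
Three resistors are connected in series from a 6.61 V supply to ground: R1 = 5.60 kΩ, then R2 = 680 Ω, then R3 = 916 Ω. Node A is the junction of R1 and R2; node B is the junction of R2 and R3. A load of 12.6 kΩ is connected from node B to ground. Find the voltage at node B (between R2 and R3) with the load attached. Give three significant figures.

At node B, R3 is in parallel with the load: R3‖R_L = 853.9 Ω.
Below node A the resistance is R2 + (R3‖R_L) = 1534 Ω, so V_A = 6.61 × 1534/7134 = 1.421 V.
Then V_B = V_A × (R3‖R_L)/(R2 + R3‖R_L) = 1.421 × 853.9/1534 = 0.791 V.

V ≈ 0.791 V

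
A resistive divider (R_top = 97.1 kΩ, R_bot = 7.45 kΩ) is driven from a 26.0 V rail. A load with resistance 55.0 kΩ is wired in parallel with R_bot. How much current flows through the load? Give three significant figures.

R_bot‖R_L = 6.561 kΩ; V_out = 26.0 × 6.561/103.7 = 1.646 V.
I_L = V_out / R_L = 1.646 / 55.0 kΩ = 0.0299 mA.

I_L ≈ 0.0299 mA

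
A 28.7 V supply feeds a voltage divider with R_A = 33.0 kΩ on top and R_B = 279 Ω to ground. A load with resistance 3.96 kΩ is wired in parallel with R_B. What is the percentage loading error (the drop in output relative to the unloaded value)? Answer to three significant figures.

The divider's output (Thévenin) resistance is R_A‖R_B = 276.7 Ω.
Fractional drop under load = R_th/(R_th + R_L) = 276.7 / (276.7 + 3960) = 0.06530.
So the output falls by 6.53 %.

6.53 %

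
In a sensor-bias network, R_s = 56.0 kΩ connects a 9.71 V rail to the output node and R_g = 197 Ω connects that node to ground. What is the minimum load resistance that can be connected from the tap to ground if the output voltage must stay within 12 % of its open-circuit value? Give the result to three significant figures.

Output resistance R_th = R_s‖R_g = (56000 × 197)/56200 = 196.3 Ω.
The fractional drop is R_th/(R_th + R_L); requiring this ≤ 0.120 gives R_L ≥ R_th(1/0.120 − 1) = 196.3 × 7.333 = 1.44 kΩ.

R_L(min) ≈ 1.44 kΩ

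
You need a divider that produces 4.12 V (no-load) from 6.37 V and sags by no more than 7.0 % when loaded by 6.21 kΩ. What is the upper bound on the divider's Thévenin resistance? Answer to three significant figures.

Loading drop = R_th/(R_th + R_L) ≤ 0.0700, so R_th ≤ R_L · ε/(1−ε) = 6.21 kΩ × 0.0700/0.9300 = 467 Ω.
(Any R1, R2 with R2/(R1+R2) = 0.647 and R1‖R2 ≤ 467 Ω will meet the spec.)

R_th ≤ 467 Ω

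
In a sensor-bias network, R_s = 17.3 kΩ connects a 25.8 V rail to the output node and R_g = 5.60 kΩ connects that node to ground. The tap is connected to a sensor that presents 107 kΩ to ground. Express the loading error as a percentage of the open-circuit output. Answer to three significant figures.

The divider's output (Thévenin) resistance is R_s‖R_g = 4.231 kΩ.
Fractional drop under load = R_th/(R_th + R_L) = 4.231 / (4.231 + 107) = 0.03803.
So the output falls by 3.80 %.

3.80 %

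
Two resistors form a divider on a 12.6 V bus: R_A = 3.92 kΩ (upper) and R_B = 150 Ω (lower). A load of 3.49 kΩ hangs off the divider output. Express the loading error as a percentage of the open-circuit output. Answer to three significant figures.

The divider's output (Thévenin) resistance is R_A‖R_B = 144.5 Ω.
Fractional drop under load = R_th/(R_th + R_L) = 144.5 / (144.5 + 3490) = 0.03975.
So the output falls by 3.98 %.

3.98 %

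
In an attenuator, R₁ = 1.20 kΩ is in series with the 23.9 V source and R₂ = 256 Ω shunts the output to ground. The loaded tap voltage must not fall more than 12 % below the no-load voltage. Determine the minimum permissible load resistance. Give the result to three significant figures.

R_L(min) ≈ 1.55 kΩ

Output resistance R_th = R₁‖R₂ = (1200 × 256)/1456 = 211.0 Ω.
The fractional drop is R_th/(R_th + R_L); requiring this ≤ 0.120 gives R_L ≥ R_th(1/0.120 − 1) = 211.0 × 7.333 = 1.55 kΩ.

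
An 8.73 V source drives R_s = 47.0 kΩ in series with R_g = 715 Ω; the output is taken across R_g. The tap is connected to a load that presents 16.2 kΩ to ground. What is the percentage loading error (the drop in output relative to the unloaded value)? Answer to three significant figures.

The divider's output (Thévenin) resistance is R_s‖R_g = 704.3 Ω.
Fractional drop under load = R_th/(R_th + R_L) = 704.3 / (704.3 + 16200) = 0.04166.
So the output falls by 4.17 %.

4.17 %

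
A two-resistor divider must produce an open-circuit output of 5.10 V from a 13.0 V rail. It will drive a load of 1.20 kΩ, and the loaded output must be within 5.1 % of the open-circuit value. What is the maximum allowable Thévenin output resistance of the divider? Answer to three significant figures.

Loading drop = R_th/(R_th + R_L) ≤ 0.0510, so R_th ≤ R_L · ε/(1−ε) = 1.20 kΩ × 0.0510/0.9490 = 64.5 Ω.
(Any R1, R2 with R2/(R1+R2) = 0.392 and R1‖R2 ≤ 64.5 Ω will meet the spec.)

R_th ≤ 64.5 Ω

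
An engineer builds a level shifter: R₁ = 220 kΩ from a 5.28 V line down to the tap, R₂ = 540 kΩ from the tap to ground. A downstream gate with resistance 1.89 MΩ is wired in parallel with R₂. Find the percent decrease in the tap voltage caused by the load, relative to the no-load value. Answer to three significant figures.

7.64 %

The divider's output (Thévenin) resistance is R₁‖R₂ = 156.3 kΩ.
Fractional drop under load = R_th/(R_th + R_L) = 156.3 / (156.3 + 1890) = 0.07639.
So the output falls by 7.64 %.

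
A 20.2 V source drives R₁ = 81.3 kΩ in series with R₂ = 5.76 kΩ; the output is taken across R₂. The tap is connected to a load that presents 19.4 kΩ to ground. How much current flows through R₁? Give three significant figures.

I ≈ 0.236 mA

R₂‖R_L = 4.441 kΩ, so the source sees R₁ + R₂‖R_L = 85.74 kΩ.
I = 20.2 V / 85.74 kΩ = 0.236 mA.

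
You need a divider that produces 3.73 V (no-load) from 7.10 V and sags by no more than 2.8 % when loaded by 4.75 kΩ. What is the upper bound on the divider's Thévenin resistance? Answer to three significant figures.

Loading drop = R_th/(R_th + R_L) ≤ 0.0280, so R_th ≤ R_L · ε/(1−ε) = 4.75 kΩ × 0.0280/0.9720 = 137 Ω.
(Any R1, R2 with R2/(R1+R2) = 0.525 and R1‖R2 ≤ 137 Ω will meet the spec.)

R_th ≤ 137 Ω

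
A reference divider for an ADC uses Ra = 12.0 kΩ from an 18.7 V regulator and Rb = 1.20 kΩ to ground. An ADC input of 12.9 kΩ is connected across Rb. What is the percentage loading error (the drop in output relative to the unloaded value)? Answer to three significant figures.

The divider's output (Thévenin) resistance is Ra‖Rb = 1.091 kΩ.
Fractional drop under load = R_th/(R_th + R_L) = 1.091 / (1.091 + 12.9) = 0.07797.
So the output falls by 7.80 %.

7.80 %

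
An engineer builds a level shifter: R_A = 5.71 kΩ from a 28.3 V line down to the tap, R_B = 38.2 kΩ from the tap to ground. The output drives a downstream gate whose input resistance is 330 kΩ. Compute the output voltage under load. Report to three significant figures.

V_out ≈ 24.3 V

The load sits in parallel with R_B: R_B‖R_L = (38.2 × 330) / (38.2 + 330) = 34.24 kΩ.
V_out = 28.3 × 34.24 / (5.71 + 34.24) = 28.3 × 34.24/39.95 = 24.3 V.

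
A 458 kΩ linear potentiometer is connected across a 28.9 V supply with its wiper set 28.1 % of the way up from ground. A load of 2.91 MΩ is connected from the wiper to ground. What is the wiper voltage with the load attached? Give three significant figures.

The wiper splits the pot into (1−α)R = 329.3 kΩ above and αR = 128.7 kΩ below.
Lower section ‖ load = 123.2 kΩ.
V_wiper = 28.9 × 123.2/(329.3 + 123.2) = 7.87 V.

V ≈ 7.87 V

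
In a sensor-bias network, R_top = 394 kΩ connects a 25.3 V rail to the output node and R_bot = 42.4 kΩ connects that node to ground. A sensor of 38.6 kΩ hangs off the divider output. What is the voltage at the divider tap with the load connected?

The load sits in parallel with R_bot: R_bot‖R_L = (42.4 × 38.6) / (42.4 + 38.6) = 20.21 kΩ.
V_out = 25.3 × 20.21 / (394 + 20.21) = 25.3 × 20.21/414.2 = 1.23 V.

V_out ≈ 1.23 V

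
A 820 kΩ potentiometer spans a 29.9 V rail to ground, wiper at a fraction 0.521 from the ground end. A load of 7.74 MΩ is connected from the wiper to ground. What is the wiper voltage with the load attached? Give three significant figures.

The wiper splits the pot into (1−α)R = 392.8 kΩ above and αR = 427.2 kΩ below.
Lower section ‖ load = 404.9 kΩ.
V_wiper = 29.9 × 404.9/(392.8 + 404.9) = 15.2 V.

V ≈ 15.2 V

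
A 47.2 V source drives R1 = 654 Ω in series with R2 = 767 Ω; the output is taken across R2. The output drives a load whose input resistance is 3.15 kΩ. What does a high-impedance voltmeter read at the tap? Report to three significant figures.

V_out ≈ 22.9 V

The load sits in parallel with R2: R2‖R_L = (767 × 3150) / (767 + 3150) = 616.8 Ω.
V_out = 47.2 × 616.8 / (654 + 616.8) = 47.2 × 616.8/1271 = 22.9 V.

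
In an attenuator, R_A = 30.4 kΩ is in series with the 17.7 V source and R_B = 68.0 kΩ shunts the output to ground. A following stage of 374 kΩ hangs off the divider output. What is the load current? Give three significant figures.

R_B‖R_L = 57.54 kΩ; V_out = 17.7 × 57.54/87.94 = 11.58 V.
I_L = V_out / R_L = 11.58 / 374 kΩ = 0.0310 mA.

I_L ≈ 0.0310 mA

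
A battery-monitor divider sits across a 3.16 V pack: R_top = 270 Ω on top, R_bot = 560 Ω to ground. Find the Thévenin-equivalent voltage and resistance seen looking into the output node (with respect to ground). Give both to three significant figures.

V_th is the open-circuit tap voltage: 3.16 × 560/(270 + 560) = 2.13 V.
With the supply zeroed, R_top and R_bot appear in parallel from the tap: R_th = R_top‖R_bot = (270 × 560)/830.0 = 182 Ω.

V_th = 2.13 V, R_th = 182 Ω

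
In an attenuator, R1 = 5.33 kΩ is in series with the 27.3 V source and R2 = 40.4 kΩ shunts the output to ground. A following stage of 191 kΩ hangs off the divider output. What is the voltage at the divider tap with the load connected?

The load sits in parallel with R2: R2‖R_L = (40.4 × 191) / (40.4 + 191) = 33.35 kΩ.
V_out = 27.3 × 33.35 / (5.33 + 33.35) = 27.3 × 33.35/38.68 = 23.5 V.

V_out ≈ 23.5 V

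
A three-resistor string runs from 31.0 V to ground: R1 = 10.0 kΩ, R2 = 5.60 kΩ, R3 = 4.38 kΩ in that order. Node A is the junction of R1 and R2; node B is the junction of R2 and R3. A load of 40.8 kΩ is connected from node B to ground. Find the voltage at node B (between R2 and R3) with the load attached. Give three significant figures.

At node B, R3 is in parallel with the load: R3‖R_L = 3.955 kΩ.
Below node A the resistance is R2 + (R3‖R_L) = 9.555 kΩ, so V_A = 31.0 × 9.555/19.56 = 15.15 V.
Then V_B = V_A × (R3‖R_L)/(R2 + R3‖R_L) = 15.15 × 3.955/9.555 = 6.27 V.

V ≈ 6.27 V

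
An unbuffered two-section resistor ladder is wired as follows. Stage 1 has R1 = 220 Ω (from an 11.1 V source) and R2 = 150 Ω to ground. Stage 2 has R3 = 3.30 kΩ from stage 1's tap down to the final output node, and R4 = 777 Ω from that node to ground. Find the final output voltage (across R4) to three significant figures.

V_out ≈ 0.839 V

Stage 2 presents R3+R4 = 4077 Ω as a load on stage 1's tap.
Stage 1's lower leg becomes R2‖(R3+R4) = 144.7 Ω, so V_mid = 11.1 × 144.7/364.7 = 4.404 V.
Stage 2 is itself unloaded: V_out = V_mid × R4/(R3+R4) = 4.404 × 777/4077 = 0.839 V.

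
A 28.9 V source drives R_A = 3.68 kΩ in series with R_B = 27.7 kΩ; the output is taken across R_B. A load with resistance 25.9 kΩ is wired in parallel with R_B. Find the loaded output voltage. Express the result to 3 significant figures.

V_out ≈ 22.7 V

The load sits in parallel with R_B: R_B‖R_L = (27.7 × 25.9) / (27.7 + 25.9) = 13.38 kΩ.
V_out = 28.9 × 13.38 / (3.68 + 13.38) = 28.9 × 13.38/17.06 = 22.7 V.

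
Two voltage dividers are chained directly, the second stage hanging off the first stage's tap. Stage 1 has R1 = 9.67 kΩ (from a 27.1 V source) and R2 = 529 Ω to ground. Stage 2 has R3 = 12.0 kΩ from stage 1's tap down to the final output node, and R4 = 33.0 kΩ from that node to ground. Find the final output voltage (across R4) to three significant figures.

Stage 2 presents R3+R4 = 45000 Ω as a load on stage 1's tap.
Stage 1's lower leg becomes R2‖(R3+R4) = 522.9 Ω, so V_mid = 27.1 × 522.9/10190 = 1.390 V.
Stage 2 is itself unloaded: V_out = V_mid × R4/(R3+R4) = 1.390 × 33000/45000 = 1.02 V.

V_out ≈ 1.02 V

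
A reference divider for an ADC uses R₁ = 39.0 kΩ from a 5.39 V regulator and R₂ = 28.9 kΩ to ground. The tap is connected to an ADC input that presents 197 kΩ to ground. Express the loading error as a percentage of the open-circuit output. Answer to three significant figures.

7.77 %

The divider's output (Thévenin) resistance is R₁‖R₂ = 16.60 kΩ.
Fractional drop under load = R_th/(R_th + R_L) = 16.60 / (16.60 + 197) = 0.07771.
So the output falls by 7.77 %.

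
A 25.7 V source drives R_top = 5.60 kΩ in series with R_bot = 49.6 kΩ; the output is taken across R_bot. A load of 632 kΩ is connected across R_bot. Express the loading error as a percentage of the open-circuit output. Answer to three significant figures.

The divider's output (Thévenin) resistance is R_top‖R_bot = 5.032 kΩ.
Fractional drop under load = R_th/(R_th + R_L) = 5.032 / (5.032 + 632) = 0.007899.
So the output falls by 0.790 %.

0.790 %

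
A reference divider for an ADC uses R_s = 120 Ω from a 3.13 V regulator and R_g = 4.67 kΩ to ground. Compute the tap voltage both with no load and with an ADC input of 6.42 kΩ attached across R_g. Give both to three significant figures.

Unloaded: 3.05 V; loaded: 3.00 V

Open-circuit: V = 3.13 × 4670/(120 + 4670) = 3.05 V.
With the load, R_g becomes R_g‖R_L = 2703 Ω, so V = 3.13 × 2703/2823 = 3.00 V.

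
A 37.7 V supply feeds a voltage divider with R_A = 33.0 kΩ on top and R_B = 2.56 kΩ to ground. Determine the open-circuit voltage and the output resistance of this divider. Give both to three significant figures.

V_th is the open-circuit tap voltage: 37.7 × 2.56/(33.0 + 2.56) = 2.71 V.
With the supply zeroed, R_A and R_B appear in parallel from the tap: R_th = R_A‖R_B = (33.0 × 2.56)/35.56 = 2.38 kΩ.

V_th = 2.71 V, R_th = 2.38 kΩ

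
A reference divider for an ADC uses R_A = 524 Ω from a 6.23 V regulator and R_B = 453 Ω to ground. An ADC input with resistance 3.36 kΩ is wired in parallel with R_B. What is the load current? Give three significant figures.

R_B‖R_L = 399.2 Ω; V_out = 6.23 × 399.2/923.2 = 2.694 V.
I_L = V_out / R_L = 2.694 / 3.36 kΩ = 0.802 mA.

I_L ≈ 0.802 mA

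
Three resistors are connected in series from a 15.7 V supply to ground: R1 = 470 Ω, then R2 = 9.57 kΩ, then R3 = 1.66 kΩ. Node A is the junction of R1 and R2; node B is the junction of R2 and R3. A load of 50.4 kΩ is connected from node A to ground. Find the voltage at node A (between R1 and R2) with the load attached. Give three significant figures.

V ≈ 14.9 V

Below node A the series string R2+R3 = 11230 Ω sits in parallel with the 50400 Ω load: 9184 Ω.
V_A = 15.7 × 9184/(470 + 9184) = 14.9 V.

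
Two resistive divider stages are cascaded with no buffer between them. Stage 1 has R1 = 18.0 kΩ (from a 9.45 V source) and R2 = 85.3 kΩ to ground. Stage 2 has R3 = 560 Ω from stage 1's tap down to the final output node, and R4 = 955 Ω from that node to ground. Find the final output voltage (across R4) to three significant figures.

V_out ≈ 0.455 V

Stage 2 presents R3+R4 = 1515 Ω as a load on stage 1's tap.
Stage 1's lower leg becomes R2‖(R3+R4) = 1489 Ω, so V_mid = 9.45 × 1489/19490 = 0.7218 V.
Stage 2 is itself unloaded: V_out = V_mid × R4/(R3+R4) = 0.7218 × 955/1515 = 0.455 V.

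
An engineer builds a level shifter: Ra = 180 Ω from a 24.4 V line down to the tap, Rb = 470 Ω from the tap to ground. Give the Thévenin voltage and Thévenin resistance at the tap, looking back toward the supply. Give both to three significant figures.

V_th is the open-circuit tap voltage: 24.4 × 470/(180 + 470) = 17.6 V.
With the supply zeroed, Ra and Rb appear in parallel from the tap: R_th = Ra‖Rb = (180 × 470)/650.0 = 130 Ω.

V_th = 17.6 V, R_th = 130 Ω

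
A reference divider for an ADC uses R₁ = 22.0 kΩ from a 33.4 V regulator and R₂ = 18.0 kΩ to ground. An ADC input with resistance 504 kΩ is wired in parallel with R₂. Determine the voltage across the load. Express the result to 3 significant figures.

The load sits in parallel with R₂: R₂‖R_L = (18.0 × 504) / (18.0 + 504) = 17.38 kΩ.
V_out = 33.4 × 17.38 / (22.0 + 17.38) = 33.4 × 17.38/39.38 = 14.7 V.
(Unloaded it would have been 15.0 V.)

V_out ≈ 14.7 V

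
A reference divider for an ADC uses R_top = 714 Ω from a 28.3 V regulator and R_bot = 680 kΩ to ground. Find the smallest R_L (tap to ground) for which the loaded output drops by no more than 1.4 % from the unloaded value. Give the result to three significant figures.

Output resistance R_th = R_top‖R_bot = (714 × 680000)/680700 = 713.3 Ω.
The fractional drop is R_th/(R_th + R_L); requiring this ≤ 0.0140 gives R_L ≥ R_th(1/0.0140 − 1) = 713.3 × 70.43 = 50.2 kΩ.

R_L(min) ≈ 50.2 kΩ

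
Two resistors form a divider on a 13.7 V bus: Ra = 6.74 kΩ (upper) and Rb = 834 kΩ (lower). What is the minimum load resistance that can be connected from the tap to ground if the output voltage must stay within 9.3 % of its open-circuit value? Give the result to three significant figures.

Output resistance R_th = Ra‖Rb = (6.74 × 834)/840.7 = 6.686 kΩ.
The fractional drop is R_th/(R_th + R_L); requiring this ≤ 0.0930 gives R_L ≥ R_th(1/0.0930 − 1) = 6.686 × 9.753 = 65.2 kΩ.

R_L(min) ≈ 65.2 kΩ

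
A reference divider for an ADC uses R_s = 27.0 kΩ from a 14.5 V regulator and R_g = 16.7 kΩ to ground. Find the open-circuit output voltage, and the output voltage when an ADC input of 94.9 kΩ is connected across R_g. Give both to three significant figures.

Unloaded: 5.54 V; loaded: 5.00 V

Open-circuit: V = 14.5 × 16.7/(27.0 + 16.7) = 5.54 V.
With the load, R_g becomes R_g‖R_L = 14.20 kΩ, so V = 14.5 × 14.20/41.20 = 5.00 V.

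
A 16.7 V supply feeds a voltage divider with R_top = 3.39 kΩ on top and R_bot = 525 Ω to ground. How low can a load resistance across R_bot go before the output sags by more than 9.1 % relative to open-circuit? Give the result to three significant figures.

R_L(min) ≈ 4.54 kΩ

Output resistance R_th = R_top‖R_bot = (3390 × 525)/3915 = 454.6 Ω.
The fractional drop is R_th/(R_th + R_L); requiring this ≤ 0.0910 gives R_L ≥ R_th(1/0.0910 − 1) = 454.6 × 9.989 = 4.54 kΩ.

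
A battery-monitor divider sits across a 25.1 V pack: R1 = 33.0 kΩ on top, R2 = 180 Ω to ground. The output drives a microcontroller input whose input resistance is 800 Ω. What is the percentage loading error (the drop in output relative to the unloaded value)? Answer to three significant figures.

18.3 %

The divider's output (Thévenin) resistance is R1‖R2 = 179.0 Ω.
Fractional drop under load = R_th/(R_th + R_L) = 179.0 / (179.0 + 800) = 0.1829.
So the output falls by 18.3 %.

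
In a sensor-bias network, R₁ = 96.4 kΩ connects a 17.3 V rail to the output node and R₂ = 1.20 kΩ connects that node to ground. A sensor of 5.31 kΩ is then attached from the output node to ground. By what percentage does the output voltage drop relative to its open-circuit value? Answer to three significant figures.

The divider's output (Thévenin) resistance is R₁‖R₂ = 1.185 kΩ.
Fractional drop under load = R_th/(R_th + R_L) = 1.185 / (1.185 + 5.31) = 0.1825.
So the output falls by 18.2 %.

18.2 %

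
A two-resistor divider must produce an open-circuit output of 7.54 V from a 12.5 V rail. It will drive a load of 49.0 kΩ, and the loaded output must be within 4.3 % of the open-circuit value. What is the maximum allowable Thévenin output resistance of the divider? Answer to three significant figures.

R_th ≤ 2.20 kΩ

Loading drop = R_th/(R_th + R_L) ≤ 0.0430, so R_th ≤ R_L · ε/(1−ε) = 49.0 kΩ × 0.0430/0.9570 = 2.20 kΩ.
(Any R1, R2 with R2/(R1+R2) = 0.603 and R1‖R2 ≤ 2.20 kΩ will meet the spec.)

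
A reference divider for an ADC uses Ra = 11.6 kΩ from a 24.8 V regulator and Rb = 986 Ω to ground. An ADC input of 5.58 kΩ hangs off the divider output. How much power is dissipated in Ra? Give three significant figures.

P ≈ 46.1 mW

Total resistance from the source is Ra + (Rb‖R_L) = 12440 Ω, so I = 24.8/12440 Ω = 1.994 mA.
P = I²·Ra = (1.994 mA)² × 11.6 kΩ = 46.1 mW.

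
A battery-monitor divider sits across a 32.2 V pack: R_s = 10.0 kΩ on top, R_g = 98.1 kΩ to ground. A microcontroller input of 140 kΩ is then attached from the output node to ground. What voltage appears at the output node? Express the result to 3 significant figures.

The load sits in parallel with R_g: R_g‖R_L = (98.1 × 140) / (98.1 + 140) = 57.68 kΩ.
V_out = 32.2 × 57.68 / (10.0 + 57.68) = 32.2 × 57.68/67.68 = 27.4 V.
(Unloaded it would have been 29.2 V.)

V_out ≈ 27.4 V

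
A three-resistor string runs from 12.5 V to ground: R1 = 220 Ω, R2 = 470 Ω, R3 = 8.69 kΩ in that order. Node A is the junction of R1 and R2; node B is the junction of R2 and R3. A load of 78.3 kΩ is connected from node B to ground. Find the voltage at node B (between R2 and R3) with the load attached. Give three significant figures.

V ≈ 11.5 V

At node B, R3 is in parallel with the load: R3‖R_L = 7822 Ω.
Below node A the resistance is R2 + (R3‖R_L) = 8292 Ω, so V_A = 12.5 × 8292/8512 = 12.18 V.
Then V_B = V_A × (R3‖R_L)/(R2 + R3‖R_L) = 12.18 × 7822/8292 = 11.5 V.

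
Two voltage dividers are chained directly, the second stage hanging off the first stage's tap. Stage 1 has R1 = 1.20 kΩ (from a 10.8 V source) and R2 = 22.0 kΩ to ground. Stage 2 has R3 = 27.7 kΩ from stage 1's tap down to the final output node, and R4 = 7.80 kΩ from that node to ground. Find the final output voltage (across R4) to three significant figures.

Stage 2 presents R3+R4 = 35.50 kΩ as a load on stage 1's tap.
Stage 1's lower leg becomes R2‖(R3+R4) = 13.58 kΩ, so V_mid = 10.8 × 13.58/14.78 = 9.923 V.
Stage 2 is itself unloaded: V_out = V_mid × R4/(R3+R4) = 9.923 × 7.80/35.50 = 2.18 V.

V_out ≈ 2.18 V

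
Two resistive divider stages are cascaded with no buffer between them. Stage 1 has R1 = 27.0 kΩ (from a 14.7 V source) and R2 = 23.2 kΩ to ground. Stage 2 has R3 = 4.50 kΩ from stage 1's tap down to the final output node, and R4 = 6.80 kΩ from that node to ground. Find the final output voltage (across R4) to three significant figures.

Stage 2 presents R3+R4 = 11.30 kΩ as a load on stage 1's tap.
Stage 1's lower leg becomes R2‖(R3+R4) = 7.599 kΩ, so V_mid = 14.7 × 7.599/34.60 = 3.229 V.
Stage 2 is itself unloaded: V_out = V_mid × R4/(R3+R4) = 3.229 × 6.80/11.30 = 1.94 V.

V_out ≈ 1.94 V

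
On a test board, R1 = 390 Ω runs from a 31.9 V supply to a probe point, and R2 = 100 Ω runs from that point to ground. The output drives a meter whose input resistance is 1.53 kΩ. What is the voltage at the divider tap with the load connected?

The load sits in parallel with R2: R2‖R_L = (100 × 1530) / (100 + 1530) = 93.87 Ω.
V_out = 31.9 × 93.87 / (390 + 93.87) = 31.9 × 93.87/483.9 = 6.19 V.
(Unloaded it would have been 6.51 V.)

V_out ≈ 6.19 V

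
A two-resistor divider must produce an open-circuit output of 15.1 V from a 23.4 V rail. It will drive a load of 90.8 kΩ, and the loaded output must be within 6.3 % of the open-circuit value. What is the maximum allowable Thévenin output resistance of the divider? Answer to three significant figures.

R_th ≤ 6.11 kΩ

Loading drop = R_th/(R_th + R_L) ≤ 0.0630, so R_th ≤ R_L · ε/(1−ε) = 90.8 kΩ × 0.0630/0.9370 = 6.11 kΩ.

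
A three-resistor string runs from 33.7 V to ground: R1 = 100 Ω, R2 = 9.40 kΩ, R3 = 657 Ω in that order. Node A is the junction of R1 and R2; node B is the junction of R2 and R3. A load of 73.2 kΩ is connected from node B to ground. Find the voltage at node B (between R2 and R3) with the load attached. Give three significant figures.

V ≈ 2.16 V

At node B, R3 is in parallel with the load: R3‖R_L = 651.2 Ω.
Below node A the resistance is R2 + (R3‖R_L) = 10050 Ω, so V_A = 33.7 × 10050/10150 = 33.37 V.
Then V_B = V_A × (R3‖R_L)/(R2 + R3‖R_L) = 33.37 × 651.2/10050 = 2.16 V.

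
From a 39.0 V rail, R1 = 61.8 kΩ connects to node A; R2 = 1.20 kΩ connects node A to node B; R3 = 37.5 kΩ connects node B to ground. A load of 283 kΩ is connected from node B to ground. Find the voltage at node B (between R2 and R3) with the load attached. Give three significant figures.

V ≈ 13.4 V

At node B, R3 is in parallel with the load: R3‖R_L = 33.11 kΩ.
Below node A the resistance is R2 + (R3‖R_L) = 34.31 kΩ, so V_A = 39.0 × 34.31/96.11 = 13.92 V.
Then V_B = V_A × (R3‖R_L)/(R2 + R3‖R_L) = 13.92 × 33.11/34.31 = 13.4 V.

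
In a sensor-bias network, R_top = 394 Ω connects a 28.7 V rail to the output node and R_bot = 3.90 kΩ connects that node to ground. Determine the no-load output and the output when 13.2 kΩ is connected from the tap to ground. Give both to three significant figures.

Unloaded: 26.1 V; loaded: 25.4 V

Open-circuit: V = 28.7 × 3900/(394 + 3900) = 26.1 V.
With the load, R_bot becomes R_bot‖R_L = 3011 Ω, so V = 28.7 × 3011/3405 = 25.4 V.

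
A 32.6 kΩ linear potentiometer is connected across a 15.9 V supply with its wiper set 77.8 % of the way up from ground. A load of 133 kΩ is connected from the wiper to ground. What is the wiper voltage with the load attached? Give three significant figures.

V ≈ 11.9 V

The wiper splits the pot into (1−α)R = 7.237 kΩ above and αR = 25.36 kΩ below.
Lower section ‖ load = 21.30 kΩ.
V_wiper = 15.9 × 21.30/(7.237 + 21.30) = 11.9 V.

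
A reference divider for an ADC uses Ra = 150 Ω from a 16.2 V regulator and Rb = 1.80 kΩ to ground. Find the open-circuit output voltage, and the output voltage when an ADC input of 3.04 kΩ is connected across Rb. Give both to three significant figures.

Unloaded: 15.0 V; loaded: 14.3 V

Open-circuit: V = 16.2 × 1800/(150 + 1800) = 15.0 V.
With the load, Rb becomes Rb‖R_L = 1131 Ω, so V = 16.2 × 1131/1281 = 14.3 V.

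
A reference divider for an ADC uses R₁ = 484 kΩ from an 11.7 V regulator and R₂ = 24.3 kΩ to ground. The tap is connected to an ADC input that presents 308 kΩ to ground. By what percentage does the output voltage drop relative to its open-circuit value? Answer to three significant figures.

6.99 %

The divider's output (Thévenin) resistance is R₁‖R₂ = 23.14 kΩ.
Fractional drop under load = R_th/(R_th + R_L) = 23.14 / (23.14 + 308) = 0.06988.
So the output falls by 6.99 %.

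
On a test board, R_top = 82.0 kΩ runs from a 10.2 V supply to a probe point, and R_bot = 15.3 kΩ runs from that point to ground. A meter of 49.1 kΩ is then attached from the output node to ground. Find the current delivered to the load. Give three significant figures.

I_L ≈ 0.0259 mA

R_bot‖R_L = 11.67 kΩ; V_out = 10.2 × 11.67/93.67 = 1.270 V.
I_L = V_out / R_L = 1.270 / 49.1 kΩ = 0.0259 mA.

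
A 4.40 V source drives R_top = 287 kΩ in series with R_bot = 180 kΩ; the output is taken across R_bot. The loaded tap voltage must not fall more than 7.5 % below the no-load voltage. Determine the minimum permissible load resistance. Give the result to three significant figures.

Output resistance R_th = R_top‖R_bot = (287 × 180)/467.0 = 110.6 kΩ.
The fractional drop is R_th/(R_th + R_L); requiring this ≤ 0.0750 gives R_L ≥ R_th(1/0.0750 − 1) = 110.6 × 12.33 = 1.36 MΩ.

R_L(min) ≈ 1.36 MΩ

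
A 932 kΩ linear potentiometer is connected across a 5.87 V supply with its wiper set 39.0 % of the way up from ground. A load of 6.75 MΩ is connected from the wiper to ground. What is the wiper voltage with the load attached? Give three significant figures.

The wiper splits the pot into (1−α)R = 568.5 kΩ above and αR = 363.5 kΩ below.
Lower section ‖ load = 344.9 kΩ.
V_wiper = 5.87 × 344.9/(568.5 + 344.9) = 2.22 V.

V ≈ 2.22 V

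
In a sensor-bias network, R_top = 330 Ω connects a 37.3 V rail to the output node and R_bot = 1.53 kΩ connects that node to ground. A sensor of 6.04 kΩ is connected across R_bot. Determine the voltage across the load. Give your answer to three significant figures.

V_out ≈ 29.4 V

The load sits in parallel with R_bot: R_bot‖R_L = (1530 × 6040) / (1530 + 6040) = 1221 Ω.
V_out = 37.3 × 1221 / (330 + 1221) = 37.3 × 1221/1551 = 29.4 V.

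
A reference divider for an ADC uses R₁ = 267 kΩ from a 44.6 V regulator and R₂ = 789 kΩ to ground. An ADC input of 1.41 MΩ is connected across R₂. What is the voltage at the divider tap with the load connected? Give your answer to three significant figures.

The load sits in parallel with R₂: R₂‖R_L = (789 × 1410) / (789 + 1410) = 505.9 kΩ.
V_out = 44.6 × 505.9 / (267 + 505.9) = 44.6 × 505.9/772.9 = 29.2 V.
(Unloaded it would have been 33.3 V.)

V_out ≈ 29.2 V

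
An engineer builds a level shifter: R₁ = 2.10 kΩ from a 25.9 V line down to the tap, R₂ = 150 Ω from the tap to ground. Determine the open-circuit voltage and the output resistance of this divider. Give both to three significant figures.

V_th is the open-circuit tap voltage: 25.9 × 150/(2100 + 150) = 1.73 V.
With the supply zeroed, R₁ and R₂ appear in parallel from the tap: R_th = R₁‖R₂ = (2100 × 150)/2250 = 140 Ω.

V_th = 1.73 V, R_th = 140 Ω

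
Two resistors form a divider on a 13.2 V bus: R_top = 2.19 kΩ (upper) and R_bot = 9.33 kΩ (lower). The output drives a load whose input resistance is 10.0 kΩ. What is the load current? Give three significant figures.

I_L ≈ 0.908 mA

R_bot‖R_L = 4.827 kΩ; V_out = 13.2 × 4.827/7.017 = 9.080 V.
I_L = V_out / R_L = 9.080 / 10.0 kΩ = 0.908 mA.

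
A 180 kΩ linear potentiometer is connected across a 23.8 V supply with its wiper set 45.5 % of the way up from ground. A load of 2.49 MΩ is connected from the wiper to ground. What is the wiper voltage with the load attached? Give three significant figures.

V ≈ 10.6 V

The wiper splits the pot into (1−α)R = 98.10 kΩ above and αR = 81.90 kΩ below.
Lower section ‖ load = 79.29 kΩ.
V_wiper = 23.8 × 79.29/(98.10 + 79.29) = 10.6 V.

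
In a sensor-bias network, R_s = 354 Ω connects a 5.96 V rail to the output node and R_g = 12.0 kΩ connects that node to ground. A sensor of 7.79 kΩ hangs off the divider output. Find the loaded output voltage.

V_out ≈ 5.54 V

The load sits in parallel with R_g: R_g‖R_L = (12000 × 7790) / (12000 + 7790) = 4724 Ω.
V_out = 5.96 × 4724 / (354 + 4724) = 5.96 × 4724/5078 = 5.54 V.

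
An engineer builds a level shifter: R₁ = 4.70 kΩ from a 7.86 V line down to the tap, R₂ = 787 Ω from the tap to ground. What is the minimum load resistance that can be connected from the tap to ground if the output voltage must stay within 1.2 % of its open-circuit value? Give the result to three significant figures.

R_L(min) ≈ 55.5 kΩ

Output resistance R_th = R₁‖R₂ = (4700 × 787)/5487 = 674.1 Ω.
The fractional drop is R_th/(R_th + R_L); requiring this ≤ 0.0120 gives R_L ≥ R_th(1/0.0120 − 1) = 674.1 × 82.33 = 55.5 kΩ.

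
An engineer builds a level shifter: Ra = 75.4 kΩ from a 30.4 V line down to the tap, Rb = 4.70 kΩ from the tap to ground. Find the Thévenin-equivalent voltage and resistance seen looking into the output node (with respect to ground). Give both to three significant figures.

V_th = 1.78 V, R_th = 4.42 kΩ

V_th is the open-circuit tap voltage: 30.4 × 4.70/(75.4 + 4.70) = 1.78 V.
With the supply zeroed, Ra and Rb appear in parallel from the tap: R_th = Ra‖Rb = (75.4 × 4.70)/80.10 = 4.42 kΩ.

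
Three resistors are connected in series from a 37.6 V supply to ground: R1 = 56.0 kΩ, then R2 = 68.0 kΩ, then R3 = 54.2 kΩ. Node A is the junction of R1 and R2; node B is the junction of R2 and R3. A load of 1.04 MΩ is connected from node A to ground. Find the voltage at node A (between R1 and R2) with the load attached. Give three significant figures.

Below node A the series string R2+R3 = 122.2 kΩ sits in parallel with the 1040 kΩ load: 109.4 kΩ.
V_A = 37.6 × 109.4/(56.0 + 109.4) = 24.9 V.

V ≈ 24.9 V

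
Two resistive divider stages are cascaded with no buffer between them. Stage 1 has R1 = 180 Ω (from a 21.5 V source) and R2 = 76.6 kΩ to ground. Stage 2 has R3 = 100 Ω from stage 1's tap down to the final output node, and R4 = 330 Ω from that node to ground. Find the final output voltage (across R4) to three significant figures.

V_out ≈ 11.6 V

Stage 2 presents R3+R4 = 430.0 Ω as a load on stage 1's tap.
Stage 1's lower leg becomes R2‖(R3+R4) = 427.6 Ω, so V_mid = 21.5 × 427.6/607.6 = 15.13 V.
Stage 2 is itself unloaded: V_out = V_mid × R4/(R3+R4) = 15.13 × 330/430.0 = 11.6 V.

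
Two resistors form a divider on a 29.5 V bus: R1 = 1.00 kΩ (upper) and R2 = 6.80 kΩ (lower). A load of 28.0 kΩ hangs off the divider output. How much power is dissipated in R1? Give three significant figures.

Total resistance from the source is R1 + (R2‖R_L) = 6.471 kΩ, so I = 29.5/6.471 kΩ = 4.559 mA.
P = I²·R1 = (4.559 mA)² × 1.00 kΩ = 20.8 mW.

P ≈ 20.8 mW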